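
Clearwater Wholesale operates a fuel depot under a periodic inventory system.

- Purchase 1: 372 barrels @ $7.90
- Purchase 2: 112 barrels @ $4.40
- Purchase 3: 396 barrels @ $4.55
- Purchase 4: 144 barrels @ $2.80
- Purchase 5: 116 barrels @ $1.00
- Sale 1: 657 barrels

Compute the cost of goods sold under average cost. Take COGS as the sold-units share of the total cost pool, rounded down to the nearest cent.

Sale 1, sell 657: 657/1140 × $5,752.60 → $3,315.31
Ending inventory (cost pool remaining) = $2,437.29

COGS = $3,315.31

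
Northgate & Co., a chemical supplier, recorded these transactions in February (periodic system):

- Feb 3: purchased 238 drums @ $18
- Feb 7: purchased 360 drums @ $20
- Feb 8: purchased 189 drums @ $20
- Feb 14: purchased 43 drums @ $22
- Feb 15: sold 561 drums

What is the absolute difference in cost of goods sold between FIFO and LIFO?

$562

FIFO COGS: 238 @ $18 + 323 @ $20 = $10,744
LIFO COGS: 43 @ $22 + 189 @ $20 + 329 @ $20 = $11,306
Difference = |$10,744 − $11,306| = $562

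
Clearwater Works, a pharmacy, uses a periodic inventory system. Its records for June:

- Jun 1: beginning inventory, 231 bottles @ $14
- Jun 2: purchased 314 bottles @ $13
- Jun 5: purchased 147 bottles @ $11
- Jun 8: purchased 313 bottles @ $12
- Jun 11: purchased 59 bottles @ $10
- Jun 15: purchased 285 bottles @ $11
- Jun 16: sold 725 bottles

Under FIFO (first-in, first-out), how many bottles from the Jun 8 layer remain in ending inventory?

280

Jun 16, 725 sold [FIFO — oldest first]: 231 @ $14 + 314 @ $13 + 147 @ $11 + 33 @ $12 = $9,329
Ending inventory: 280 @ $12 + 59 @ $10 + 285 @ $11 = $7,085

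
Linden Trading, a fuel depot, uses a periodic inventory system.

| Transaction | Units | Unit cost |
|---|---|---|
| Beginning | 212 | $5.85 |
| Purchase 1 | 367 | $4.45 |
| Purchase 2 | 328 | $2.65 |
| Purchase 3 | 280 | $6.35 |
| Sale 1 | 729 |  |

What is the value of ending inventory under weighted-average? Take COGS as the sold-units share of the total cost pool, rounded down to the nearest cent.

Sale 1, sell 729: 729/1187 × $5,520.55 → $3,390.46
Ending inventory (cost pool remaining) = $2,130.09

Ending inventory = $2,130.09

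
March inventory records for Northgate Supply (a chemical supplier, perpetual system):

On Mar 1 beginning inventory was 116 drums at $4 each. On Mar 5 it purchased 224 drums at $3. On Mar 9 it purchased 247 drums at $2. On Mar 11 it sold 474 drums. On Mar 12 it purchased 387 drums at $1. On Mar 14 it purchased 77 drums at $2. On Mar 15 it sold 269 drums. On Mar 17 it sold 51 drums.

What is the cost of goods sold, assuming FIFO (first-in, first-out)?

COGS = $1,837

Mar 11, 474 sold [FIFO — oldest first]: 116 @ $4 + 224 @ $3 + 134 @ $2 = $1,404
Mar 15, 269 sold [FIFO — oldest first]: 113 @ $2 + 156 @ $1 = $382
Mar 17, 51 sold [FIFO — oldest first]: 51 @ $1 = $51
Total COGS = $1,404 + $382 + $51 = $1,837
Ending inventory: 180 @ $1 + 77 @ $2 = $334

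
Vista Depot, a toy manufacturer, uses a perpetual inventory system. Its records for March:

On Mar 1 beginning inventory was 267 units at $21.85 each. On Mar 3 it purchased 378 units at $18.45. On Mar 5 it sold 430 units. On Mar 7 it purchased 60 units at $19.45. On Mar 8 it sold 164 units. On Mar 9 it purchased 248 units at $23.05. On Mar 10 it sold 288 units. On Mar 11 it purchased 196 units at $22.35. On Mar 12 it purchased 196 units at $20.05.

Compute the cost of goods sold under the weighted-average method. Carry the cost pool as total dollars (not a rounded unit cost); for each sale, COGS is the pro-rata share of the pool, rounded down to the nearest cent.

COGS = $18,126.93

After Mar 1: 267 on hand, pool $5,833.95 (≈ $21.8500 each)
After Mar 3: 645 on hand, pool $12,808.05 (≈ $19.8574 each)
Mar 5, sell 430: 430/645 × $12,808.05 → $8,538.70
After Mar 7: 275 on hand, pool $5,436.35 (≈ $19.7685 each)
Mar 8, sell 164: 164/275 × $5,436.35 → $3,242.04
After Mar 9: 359 on hand, pool $7,910.71 (≈ $22.0354 each)
Mar 10, sell 288: 288/359 × $7,910.71 → $6,346.19
After Mar 11: 267 on hand, pool $5,945.12 (≈ $22.2664 each)
After Mar 12: 463 on hand, pool $9,874.92 (≈ $21.3281 each)
Total COGS = $8,538.70 + $3,242.04 + $6,346.19 = $18,126.93
Ending inventory (cost pool remaining) = $9,874.92
Check: goods available $28,001.85 = COGS $18,126.93 + ending $9,874.92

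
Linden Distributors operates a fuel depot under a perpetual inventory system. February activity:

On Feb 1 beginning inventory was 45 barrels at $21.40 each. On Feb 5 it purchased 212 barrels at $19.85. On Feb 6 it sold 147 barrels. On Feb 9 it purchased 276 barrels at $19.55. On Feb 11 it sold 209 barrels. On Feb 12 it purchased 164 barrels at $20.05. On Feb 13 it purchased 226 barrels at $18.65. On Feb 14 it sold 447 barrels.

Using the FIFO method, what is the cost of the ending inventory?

Feb 6, 147 sold [FIFO — oldest first]: 45 @ $21.40 + 102 @ $19.85 = $2,987.70
Feb 11, 209 sold [FIFO — oldest first]: 110 @ $19.85 + 99 @ $19.55 = $4,118.95
Feb 14, 447 sold [FIFO — oldest first]: 177 @ $19.55 + 164 @ $20.05 + 106 @ $18.65 = $8,725.45
Total COGS = $2,987.70 + $4,118.95 + $8,725.45 = $15,832.10
Ending inventory: 120 @ $18.65 = $2,238.00

Ending inventory = $2,238.00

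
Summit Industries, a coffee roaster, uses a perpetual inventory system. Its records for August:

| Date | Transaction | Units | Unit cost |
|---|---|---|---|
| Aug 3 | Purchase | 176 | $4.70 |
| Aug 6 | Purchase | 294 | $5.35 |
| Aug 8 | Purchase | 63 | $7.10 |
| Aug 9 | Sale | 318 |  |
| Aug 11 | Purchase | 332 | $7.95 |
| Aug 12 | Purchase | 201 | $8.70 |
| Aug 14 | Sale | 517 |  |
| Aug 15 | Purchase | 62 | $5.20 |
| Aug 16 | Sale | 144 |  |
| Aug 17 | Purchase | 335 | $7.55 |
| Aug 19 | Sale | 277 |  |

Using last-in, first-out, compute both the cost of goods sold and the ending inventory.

Aug 9, 318 sold [LIFO — newest first]: 63 @ $7.10 + 255 @ $5.35 = $1,811.55
Aug 14, 517 sold [LIFO — newest first]: 201 @ $8.70 + 316 @ $7.95 = $4,260.90
Aug 16, 144 sold [LIFO — newest first]: 62 @ $5.20 + 16 @ $7.95 + 39 @ $5.35 + 27 @ $4.70 = $785.15
Aug 19, 277 sold [LIFO — newest first]: 277 @ $7.55 = $2,091.35
Total COGS = $1,811.55 + $4,260.90 + $785.15 + $2,091.35 = $8,948.95
Ending inventory: 149 @ $4.70 + 58 @ $7.55 = $1,138.20
Check: goods available $10,087.15 = COGS $8,948.95 + ending $1,138.20

COGS = $8,948.95; ending inventory = $1,138.20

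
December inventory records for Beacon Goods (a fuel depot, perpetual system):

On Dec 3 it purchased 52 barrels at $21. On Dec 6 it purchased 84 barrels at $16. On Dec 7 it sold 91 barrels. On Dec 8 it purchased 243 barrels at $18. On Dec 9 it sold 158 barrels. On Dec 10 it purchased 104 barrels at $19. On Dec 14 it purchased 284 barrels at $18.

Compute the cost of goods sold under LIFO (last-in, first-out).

COGS = $4,335

Dec 7, 91 sold [LIFO — newest first]: 84 @ $16 + 7 @ $21 = $1,491
Dec 9, 158 sold [LIFO — newest first]: 158 @ $18 = $2,844
Total COGS = $1,491 + $2,844 = $4,335
Ending inventory: 45 @ $21 + 85 @ $18 + 104 @ $19 + 284 @ $18 = $9,563
Check: goods available $13,898 = COGS $4,335 + ending $9,563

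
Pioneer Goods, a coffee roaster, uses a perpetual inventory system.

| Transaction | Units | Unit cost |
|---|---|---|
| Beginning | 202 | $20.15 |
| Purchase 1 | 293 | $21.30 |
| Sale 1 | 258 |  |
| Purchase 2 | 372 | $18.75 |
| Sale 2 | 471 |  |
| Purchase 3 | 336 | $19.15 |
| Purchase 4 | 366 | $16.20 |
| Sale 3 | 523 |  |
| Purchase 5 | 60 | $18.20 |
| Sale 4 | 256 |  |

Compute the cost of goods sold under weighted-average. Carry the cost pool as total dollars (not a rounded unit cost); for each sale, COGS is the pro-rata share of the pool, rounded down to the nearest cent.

After Beginning: 202 on hand, pool $4,070.30 (≈ $20.1500 each)
After Purchase 1: 495 on hand, pool $10,311.20 (≈ $20.8307 each)
Sale 1, sell 258: 258/495 × $10,311.20 → $5,374.32
After Purchase 2: 609 on hand, pool $11,911.88 (≈ $19.5597 each)
Sale 2, sell 471: 471/609 × $11,911.88 → $9,212.63
After Purchase 3: 474 on hand, pool $9,133.65 (≈ $19.2693 each)
After Purchase 4: 840 on hand, pool $15,062.85 (≈ $17.9320 each)
Sale 3, sell 523: 523/840 × $15,062.85 → $9,378.41
After Purchase 5: 377 on hand, pool $6,776.44 (≈ $17.9746 each)
Sale 4, sell 256: 256/377 × $6,776.44 → $4,601.50
Total COGS = $5,374.32 + $9,212.63 + $9,378.41 + $4,601.50 = $28,566.86
Ending inventory (cost pool remaining) = $2,174.94
Check: goods available $30,741.80 = COGS $28,566.86 + ending $2,174.94

COGS = $28,566.86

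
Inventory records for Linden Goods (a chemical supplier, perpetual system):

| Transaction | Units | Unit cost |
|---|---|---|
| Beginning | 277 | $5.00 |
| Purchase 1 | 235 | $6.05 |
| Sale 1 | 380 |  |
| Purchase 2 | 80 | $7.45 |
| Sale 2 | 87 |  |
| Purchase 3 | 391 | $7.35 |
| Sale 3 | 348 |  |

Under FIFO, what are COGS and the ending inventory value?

COGS = $5,041.80; ending inventory = $1,234.80

Sale 1 (380) [FIFO — oldest first]: 277 @ $5.00 + 103 @ $6.05 = $2,008.15
Sale 2 (87) [FIFO — oldest first]: 87 @ $6.05 = $526.35
Sale 3 (348) [FIFO — oldest first]: 45 @ $6.05 + 80 @ $7.45 + 223 @ $7.35 = $2,507.30
Total COGS = $2,008.15 + $526.35 + $2,507.30 = $5,041.80
Ending inventory: 168 @ $7.35 = $1,234.80
Check: goods available $6,276.60 = COGS $5,041.80 + ending $1,234.80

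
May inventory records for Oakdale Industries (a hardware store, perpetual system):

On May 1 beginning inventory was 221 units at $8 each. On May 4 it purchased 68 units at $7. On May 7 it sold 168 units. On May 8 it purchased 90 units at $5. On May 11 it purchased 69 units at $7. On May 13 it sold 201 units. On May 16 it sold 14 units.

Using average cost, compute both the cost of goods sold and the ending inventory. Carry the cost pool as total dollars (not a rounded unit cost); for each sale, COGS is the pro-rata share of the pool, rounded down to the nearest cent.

COGS = $2,742.29; ending inventory = $434.71

After May 1: 221 on hand, pool $1,768.00 (≈ $8.0000 each)
After May 4: 289 on hand, pool $2,244.00 (≈ $7.7647 each)
May 7, sell 168: 168/289 × $2,244.00 → $1,304.47
After May 8: 211 on hand, pool $1,389.53 (≈ $6.5855 each)
After May 11: 280 on hand, pool $1,872.53 (≈ $6.6876 each)
May 13, sell 201: 201/280 × $1,872.53 → $1,344.20
May 16, sell 14: 14/79 × $528.33 → $93.62
Total COGS = $1,304.47 + $1,344.20 + $93.62 = $2,742.29
Ending inventory (cost pool remaining) = $434.71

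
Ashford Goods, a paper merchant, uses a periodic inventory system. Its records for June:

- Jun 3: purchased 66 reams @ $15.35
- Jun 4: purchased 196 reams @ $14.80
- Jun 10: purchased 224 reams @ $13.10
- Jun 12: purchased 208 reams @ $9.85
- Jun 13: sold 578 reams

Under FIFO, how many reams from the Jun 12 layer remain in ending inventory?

Jun 13, 578 sold [FIFO — oldest first]: 66 @ $15.35 + 196 @ $14.80 + 224 @ $13.10 + 92 @ $9.85 = $7,754.50
Ending inventory: 116 @ $9.85 = $1,142.60
Check: goods available $8,897.10 = COGS $7,754.50 + ending $1,142.60

116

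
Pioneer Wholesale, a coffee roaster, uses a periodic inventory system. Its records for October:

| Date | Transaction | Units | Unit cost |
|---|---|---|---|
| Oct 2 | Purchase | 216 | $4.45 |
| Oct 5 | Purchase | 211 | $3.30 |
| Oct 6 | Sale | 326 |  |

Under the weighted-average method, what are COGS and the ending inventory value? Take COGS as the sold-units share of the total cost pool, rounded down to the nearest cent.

COGS = $1,265.44; ending inventory = $392.06

Oct 6, sell 326: 326/427 × $1,657.50 → $1,265.44
Ending inventory (cost pool remaining) = $392.06
Check: goods available $1,657.50 = COGS $1,265.44 + ending $392.06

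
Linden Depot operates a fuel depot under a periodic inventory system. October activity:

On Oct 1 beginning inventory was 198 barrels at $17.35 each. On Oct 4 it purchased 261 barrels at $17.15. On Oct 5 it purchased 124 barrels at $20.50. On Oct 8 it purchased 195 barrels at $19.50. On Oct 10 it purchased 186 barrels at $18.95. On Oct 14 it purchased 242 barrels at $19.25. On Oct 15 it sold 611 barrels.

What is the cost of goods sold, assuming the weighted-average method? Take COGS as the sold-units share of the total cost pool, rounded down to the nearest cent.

Oct 15, sell 611: 611/1206 × $22,439.15 → $11,368.42
Ending inventory (cost pool remaining) = $11,070.73
Check: goods available $22,439.15 = COGS $11,368.42 + ending $11,070.73

COGS = $11,368.42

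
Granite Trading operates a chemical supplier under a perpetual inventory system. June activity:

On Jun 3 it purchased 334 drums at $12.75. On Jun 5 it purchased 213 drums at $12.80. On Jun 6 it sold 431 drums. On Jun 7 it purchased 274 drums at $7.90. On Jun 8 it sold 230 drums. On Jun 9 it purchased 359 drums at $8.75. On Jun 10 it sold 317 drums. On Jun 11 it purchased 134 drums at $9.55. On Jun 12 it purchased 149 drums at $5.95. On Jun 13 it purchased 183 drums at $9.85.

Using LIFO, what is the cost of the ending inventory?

Ending inventory = $6,162.90

Jun 6, 431 sold [LIFO — newest first]: 213 @ $12.80 + 218 @ $12.75 = $5,505.90
Jun 8, 230 sold [LIFO — newest first]: 230 @ $7.90 = $1,817.00
Jun 10, 317 sold [LIFO — newest first]: 317 @ $8.75 = $2,773.75
Total COGS = $5,505.90 + $1,817.00 + $2,773.75 = $10,096.65
Ending inventory: 116 @ $12.75 + 44 @ $7.90 + 42 @ $8.75 + 134 @ $9.55 + 149 @ $5.95 + 183 @ $9.85 = $6,162.90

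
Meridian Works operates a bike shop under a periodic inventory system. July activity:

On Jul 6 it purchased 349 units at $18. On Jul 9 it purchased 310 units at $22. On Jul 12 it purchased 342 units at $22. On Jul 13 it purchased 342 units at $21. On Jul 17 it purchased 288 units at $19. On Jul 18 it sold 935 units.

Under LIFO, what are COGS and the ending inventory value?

COGS = $19,364; ending inventory = $13,916

Jul 18, 935 sold [LIFO — newest first]: 288 @ $19 + 342 @ $21 + 305 @ $22 = $19,364
Ending inventory: 349 @ $18 + 310 @ $22 + 37 @ $22 = $13,916
Check: goods available $33,280 = COGS $19,364 + ending $13,916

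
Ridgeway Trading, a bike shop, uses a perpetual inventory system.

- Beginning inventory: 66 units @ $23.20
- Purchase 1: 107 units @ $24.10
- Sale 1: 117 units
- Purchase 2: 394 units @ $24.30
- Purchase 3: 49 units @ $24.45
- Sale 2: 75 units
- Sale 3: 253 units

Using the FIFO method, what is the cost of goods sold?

Sale 1 (117) [FIFO — oldest first]: 66 @ $23.20 + 51 @ $24.10 = $2,760.30
Sale 2 (75) [FIFO — oldest first]: 56 @ $24.10 + 19 @ $24.30 = $1,811.30
Sale 3 (253) [FIFO — oldest first]: 253 @ $24.30 = $6,147.90
Total COGS = $2,760.30 + $1,811.30 + $6,147.90 = $10,719.50
Ending inventory: 122 @ $24.30 + 49 @ $24.45 = $4,162.65

COGS = $10,719.50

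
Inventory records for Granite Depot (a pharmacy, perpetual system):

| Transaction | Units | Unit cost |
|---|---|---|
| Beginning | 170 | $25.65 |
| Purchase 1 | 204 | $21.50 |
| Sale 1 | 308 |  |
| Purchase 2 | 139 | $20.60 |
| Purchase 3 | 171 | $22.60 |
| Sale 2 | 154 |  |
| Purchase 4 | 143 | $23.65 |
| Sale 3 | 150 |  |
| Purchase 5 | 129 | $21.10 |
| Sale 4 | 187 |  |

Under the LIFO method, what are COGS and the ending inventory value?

COGS = $18,010.85; ending inventory = $3,567.50

Sale 1 (308) [LIFO — newest first]: 204 @ $21.50 + 104 @ $25.65 = $7,053.60
Sale 2 (154) [LIFO — newest first]: 154 @ $22.60 = $3,480.40
Sale 3 (150) [LIFO — newest first]: 143 @ $23.65 + 7 @ $22.60 = $3,540.15
Sale 4 (187) [LIFO — newest first]: 129 @ $21.10 + 10 @ $22.60 + 48 @ $20.60 = $3,936.70
Total COGS = $7,053.60 + $3,480.40 + $3,540.15 + $3,936.70 = $18,010.85
Ending inventory: 66 @ $25.65 + 91 @ $20.60 = $3,567.50
Check: goods available $21,578.35 = COGS $18,010.85 + ending $3,567.50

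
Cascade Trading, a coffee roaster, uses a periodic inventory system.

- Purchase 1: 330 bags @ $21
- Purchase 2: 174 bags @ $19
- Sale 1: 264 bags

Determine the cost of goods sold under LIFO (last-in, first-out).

Sale 1 (264) [LIFO — newest first]: 174 @ $19 + 90 @ $21 = $5,196
Ending inventory: 240 @ $21 = $5,040
Check: goods available $10,236 = COGS $5,196 + ending $5,040

COGS = $5,196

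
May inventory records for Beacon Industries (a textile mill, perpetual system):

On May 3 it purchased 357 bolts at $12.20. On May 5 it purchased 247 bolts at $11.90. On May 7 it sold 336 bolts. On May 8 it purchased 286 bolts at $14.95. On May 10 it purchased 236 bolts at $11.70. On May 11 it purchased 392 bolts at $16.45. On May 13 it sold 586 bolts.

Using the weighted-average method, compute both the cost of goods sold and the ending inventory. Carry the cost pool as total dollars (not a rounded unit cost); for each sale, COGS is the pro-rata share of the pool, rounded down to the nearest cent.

After May 3: 357 on hand, pool $4,355.40 (≈ $12.2000 each)
After May 5: 604 on hand, pool $7,294.70 (≈ $12.0773 each)
May 7, sell 336: 336/604 × $7,294.70 → $4,057.97
After May 8: 554 on hand, pool $7,512.43 (≈ $13.5603 each)
After May 10: 790 on hand, pool $10,273.63 (≈ $13.0046 each)
After May 11: 1182 on hand, pool $16,722.03 (≈ $14.1472 each)
May 13, sell 586: 586/1182 × $16,722.03 → $8,290.27
Total COGS = $4,057.97 + $8,290.27 = $12,348.24
Ending inventory (cost pool remaining) = $8,431.76

COGS = $12,348.24; ending inventory = $8,431.76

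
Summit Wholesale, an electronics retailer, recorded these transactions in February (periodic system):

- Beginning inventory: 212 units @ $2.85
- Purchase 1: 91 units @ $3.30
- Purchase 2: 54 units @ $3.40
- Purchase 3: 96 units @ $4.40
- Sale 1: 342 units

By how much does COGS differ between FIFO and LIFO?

$157.05

FIFO COGS: 212 @ $2.85 + 91 @ $3.30 + 39 @ $3.40 = $1,037.10
LIFO COGS: 96 @ $4.40 + 54 @ $3.40 + 91 @ $3.30 + 101 @ $2.85 = $1,194.15
Difference = |$1,037.10 − $1,194.15| = $157.05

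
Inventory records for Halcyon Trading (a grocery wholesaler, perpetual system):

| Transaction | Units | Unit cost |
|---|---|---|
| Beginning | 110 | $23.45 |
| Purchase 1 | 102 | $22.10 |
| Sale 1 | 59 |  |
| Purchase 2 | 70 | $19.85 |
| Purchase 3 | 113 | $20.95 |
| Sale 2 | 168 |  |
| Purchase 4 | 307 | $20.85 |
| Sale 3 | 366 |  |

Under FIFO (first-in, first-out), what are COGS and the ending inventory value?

COGS = $12,718.85; ending inventory = $2,272.65

Sale 1 (59) [FIFO — oldest first]: 59 @ $23.45 = $1,383.55
Sale 2 (168) [FIFO — oldest first]: 51 @ $23.45 + 102 @ $22.10 + 15 @ $19.85 = $3,747.90
Sale 3 (366) [FIFO — oldest first]: 55 @ $19.85 + 113 @ $20.95 + 198 @ $20.85 = $7,587.40
Total COGS = $1,383.55 + $3,747.90 + $7,587.40 = $12,718.85
Ending inventory: 109 @ $20.85 = $2,272.65
Check: goods available $14,991.50 = COGS $12,718.85 + ending $2,272.65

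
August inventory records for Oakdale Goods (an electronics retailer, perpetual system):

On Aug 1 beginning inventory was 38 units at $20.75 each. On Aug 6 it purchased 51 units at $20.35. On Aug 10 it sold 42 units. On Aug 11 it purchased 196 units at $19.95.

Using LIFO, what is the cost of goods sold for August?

Aug 10, 42 sold [LIFO — newest first]: 42 @ $20.35 = $854.70
Ending inventory: 38 @ $20.75 + 9 @ $20.35 + 196 @ $19.95 = $4,881.85
Check: goods available $5,736.55 = COGS $854.70 + ending $4,881.85

COGS = $854.70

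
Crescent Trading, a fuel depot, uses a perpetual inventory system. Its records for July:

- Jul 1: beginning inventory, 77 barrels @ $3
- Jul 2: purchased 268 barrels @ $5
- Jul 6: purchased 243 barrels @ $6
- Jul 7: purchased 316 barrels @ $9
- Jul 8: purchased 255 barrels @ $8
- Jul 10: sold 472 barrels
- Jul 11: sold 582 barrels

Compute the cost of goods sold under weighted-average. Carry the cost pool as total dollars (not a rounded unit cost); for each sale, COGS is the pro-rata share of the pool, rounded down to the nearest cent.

COGS = $7,196.11

After Jul 1: 77 on hand, pool $231.00 (≈ $3.0000 each)
After Jul 2: 345 on hand, pool $1,571.00 (≈ $4.5536 each)
After Jul 6: 588 on hand, pool $3,029.00 (≈ $5.1514 each)
After Jul 7: 904 on hand, pool $5,873.00 (≈ $6.4967 each)
After Jul 8: 1159 on hand, pool $7,913.00 (≈ $6.8274 each)
Jul 10, sell 472: 472/1159 × $7,913.00 → $3,222.55
Jul 11, sell 582: 582/687 × $4,690.45 → $3,973.56
Total COGS = $3,222.55 + $3,973.56 = $7,196.11
Ending inventory (cost pool remaining) = $716.89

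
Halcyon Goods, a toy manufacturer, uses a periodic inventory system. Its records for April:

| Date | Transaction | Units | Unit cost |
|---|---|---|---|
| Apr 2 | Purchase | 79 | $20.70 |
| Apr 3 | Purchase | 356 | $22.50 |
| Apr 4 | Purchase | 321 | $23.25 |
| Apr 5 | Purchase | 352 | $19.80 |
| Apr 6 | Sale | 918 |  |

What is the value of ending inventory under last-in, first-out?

Apr 6, 918 sold [LIFO — newest first]: 352 @ $19.80 + 321 @ $23.25 + 245 @ $22.50 = $19,945.35
Ending inventory: 79 @ $20.70 + 111 @ $22.50 = $4,132.80
Check: goods available $24,078.15 = COGS $19,945.35 + ending $4,132.80

Ending inventory = $4,132.80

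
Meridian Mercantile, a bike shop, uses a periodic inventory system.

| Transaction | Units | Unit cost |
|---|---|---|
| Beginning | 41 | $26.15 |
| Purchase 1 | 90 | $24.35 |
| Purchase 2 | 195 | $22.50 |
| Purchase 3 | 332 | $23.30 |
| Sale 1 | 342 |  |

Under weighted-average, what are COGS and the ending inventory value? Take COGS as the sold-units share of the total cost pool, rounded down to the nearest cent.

Sale 1, sell 342: 342/658 × $15,386.75 → $7,997.36
Ending inventory (cost pool remaining) = $7,389.39
Check: goods available $15,386.75 = COGS $7,997.36 + ending $7,389.39

COGS = $7,997.36; ending inventory = $7,389.39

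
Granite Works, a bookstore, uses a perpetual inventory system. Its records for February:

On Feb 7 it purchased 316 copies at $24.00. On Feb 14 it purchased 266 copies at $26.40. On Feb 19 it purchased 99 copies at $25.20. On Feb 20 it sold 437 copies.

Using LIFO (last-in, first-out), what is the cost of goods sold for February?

COGS = $11,245.20

Feb 20, 437 sold [LIFO — newest first]: 99 @ $25.20 + 266 @ $26.40 + 72 @ $24.00 = $11,245.20
Ending inventory: 244 @ $24.00 = $5,856.00
Check: goods available $17,101.20 = COGS $11,245.20 + ending $5,856.00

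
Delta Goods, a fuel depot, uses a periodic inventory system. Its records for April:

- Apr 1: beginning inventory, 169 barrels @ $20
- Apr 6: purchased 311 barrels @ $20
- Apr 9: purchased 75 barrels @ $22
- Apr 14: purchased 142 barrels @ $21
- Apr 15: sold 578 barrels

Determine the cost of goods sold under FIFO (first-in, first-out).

Apr 15, 578 sold [FIFO — oldest first]: 169 @ $20 + 311 @ $20 + 75 @ $22 + 23 @ $21 = $11,733
Ending inventory: 119 @ $21 = $2,499

COGS = $11,733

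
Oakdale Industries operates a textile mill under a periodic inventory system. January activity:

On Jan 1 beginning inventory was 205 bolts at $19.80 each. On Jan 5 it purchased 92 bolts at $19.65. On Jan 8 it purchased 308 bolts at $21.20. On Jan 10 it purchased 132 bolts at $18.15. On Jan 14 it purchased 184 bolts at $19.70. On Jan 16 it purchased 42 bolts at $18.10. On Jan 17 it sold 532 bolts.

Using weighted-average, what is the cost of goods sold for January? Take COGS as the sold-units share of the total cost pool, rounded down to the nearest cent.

COGS = $10,594.25

Jan 17, sell 532: 532/963 × $19,177.20 → $10,594.25
Ending inventory (cost pool remaining) = $8,582.95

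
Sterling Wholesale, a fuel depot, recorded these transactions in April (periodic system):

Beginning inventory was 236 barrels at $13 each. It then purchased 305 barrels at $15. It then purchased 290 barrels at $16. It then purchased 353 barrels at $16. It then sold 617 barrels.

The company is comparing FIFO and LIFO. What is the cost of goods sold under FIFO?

COGS = $8,859

FIFO COGS: 236 @ $13 + 305 @ $15 + 76 @ $16 = $8,859
LIFO COGS: 353 @ $16 + 264 @ $16 = $9,872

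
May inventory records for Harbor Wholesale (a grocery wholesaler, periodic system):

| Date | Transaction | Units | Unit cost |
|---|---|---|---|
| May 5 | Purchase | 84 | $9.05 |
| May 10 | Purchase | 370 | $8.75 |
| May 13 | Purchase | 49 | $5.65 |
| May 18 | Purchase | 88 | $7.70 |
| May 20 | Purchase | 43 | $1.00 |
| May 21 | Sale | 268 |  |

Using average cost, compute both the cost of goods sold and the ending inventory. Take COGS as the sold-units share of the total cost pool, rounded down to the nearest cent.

May 21, sell 268: 268/634 × $4,995.15 → $2,111.51
Ending inventory (cost pool remaining) = $2,883.64
Check: goods available $4,995.15 = COGS $2,111.51 + ending $2,883.64

COGS = $2,111.51; ending inventory = $2,883.64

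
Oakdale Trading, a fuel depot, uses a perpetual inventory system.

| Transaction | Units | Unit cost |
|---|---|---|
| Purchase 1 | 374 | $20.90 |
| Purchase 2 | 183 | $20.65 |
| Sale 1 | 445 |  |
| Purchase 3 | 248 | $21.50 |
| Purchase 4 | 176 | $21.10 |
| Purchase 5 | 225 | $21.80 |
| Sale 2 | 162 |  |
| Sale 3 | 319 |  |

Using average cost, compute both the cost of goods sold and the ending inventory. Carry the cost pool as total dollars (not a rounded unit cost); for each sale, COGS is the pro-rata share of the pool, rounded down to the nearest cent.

After Purchase 1: 374 on hand, pool $7,816.60 (≈ $20.9000 each)
After Purchase 2: 557 on hand, pool $11,595.55 (≈ $20.8179 each)
Sale 1, sell 445: 445/557 × $11,595.55 → $9,263.94
After Purchase 3: 360 on hand, pool $7,663.61 (≈ $21.2878 each)
After Purchase 4: 536 on hand, pool $11,377.21 (≈ $21.2261 each)
After Purchase 5: 761 on hand, pool $16,282.21 (≈ $21.3958 each)
Sale 2, sell 162: 162/761 × $16,282.21 → $3,466.12
Sale 3, sell 319: 319/599 × $12,816.09 → $6,825.26
Total COGS = $9,263.94 + $3,466.12 + $6,825.26 = $19,555.32
Ending inventory (cost pool remaining) = $5,990.83

COGS = $19,555.32; ending inventory = $5,990.83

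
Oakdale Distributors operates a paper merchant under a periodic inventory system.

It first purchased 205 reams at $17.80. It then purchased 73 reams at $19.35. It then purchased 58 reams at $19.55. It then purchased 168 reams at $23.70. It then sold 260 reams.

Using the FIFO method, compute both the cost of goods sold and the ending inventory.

Sale 1 (260) [FIFO — oldest first]: 205 @ $17.80 + 55 @ $19.35 = $4,713.25
Ending inventory: 18 @ $19.35 + 58 @ $19.55 + 168 @ $23.70 = $5,463.80

COGS = $4,713.25; ending inventory = $5,463.80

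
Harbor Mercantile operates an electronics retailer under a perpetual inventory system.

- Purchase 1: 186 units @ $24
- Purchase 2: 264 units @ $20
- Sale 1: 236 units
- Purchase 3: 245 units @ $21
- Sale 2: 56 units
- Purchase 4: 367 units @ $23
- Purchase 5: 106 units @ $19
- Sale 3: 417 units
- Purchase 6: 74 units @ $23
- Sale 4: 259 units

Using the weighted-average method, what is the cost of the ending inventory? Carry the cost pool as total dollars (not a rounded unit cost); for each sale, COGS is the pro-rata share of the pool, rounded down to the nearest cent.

Ending inventory = $6,003.77

After Purchase 1: 186 on hand, pool $4,464.00 (≈ $24.0000 each)
After Purchase 2: 450 on hand, pool $9,744.00 (≈ $21.6533 each)
Sale 1, sell 236: 236/450 × $9,744.00 → $5,110.18
After Purchase 3: 459 on hand, pool $9,778.82 (≈ $21.3046 each)
Sale 2, sell 56: 56/459 × $9,778.82 → $1,193.05
After Purchase 4: 770 on hand, pool $17,026.77 (≈ $22.1127 each)
After Purchase 5: 876 on hand, pool $19,040.77 (≈ $21.7360 each)
Sale 3, sell 417: 417/876 × $19,040.77 → $9,063.92
After Purchase 6: 533 on hand, pool $11,678.85 (≈ $21.9115 each)
Sale 4, sell 259: 259/533 × $11,678.85 → $5,675.08
Total COGS = $5,110.18 + $1,193.05 + $9,063.92 + $5,675.08 = $21,042.23
Ending inventory (cost pool remaining) = $6,003.77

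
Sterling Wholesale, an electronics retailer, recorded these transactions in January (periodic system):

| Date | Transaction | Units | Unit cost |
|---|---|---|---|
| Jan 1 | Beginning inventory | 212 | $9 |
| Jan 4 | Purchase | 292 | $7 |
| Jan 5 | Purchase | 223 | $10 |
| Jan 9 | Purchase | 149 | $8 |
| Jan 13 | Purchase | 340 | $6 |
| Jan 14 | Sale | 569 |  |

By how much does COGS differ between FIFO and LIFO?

$570

FIFO COGS: 212 @ $9 + 292 @ $7 + 65 @ $10 = $4,602
LIFO COGS: 340 @ $6 + 149 @ $8 + 80 @ $10 = $4,032
Difference = |$4,602 − $4,032| = $570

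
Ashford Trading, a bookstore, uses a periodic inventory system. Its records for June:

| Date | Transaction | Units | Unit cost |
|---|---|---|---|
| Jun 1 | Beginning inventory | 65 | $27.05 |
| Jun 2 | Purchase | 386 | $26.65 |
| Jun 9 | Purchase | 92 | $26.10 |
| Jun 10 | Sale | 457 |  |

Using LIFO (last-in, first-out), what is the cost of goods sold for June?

Jun 10, 457 sold [LIFO — newest first]: 92 @ $26.10 + 365 @ $26.65 = $12,128.45
Ending inventory: 65 @ $27.05 + 21 @ $26.65 = $2,317.90

COGS = $12,128.45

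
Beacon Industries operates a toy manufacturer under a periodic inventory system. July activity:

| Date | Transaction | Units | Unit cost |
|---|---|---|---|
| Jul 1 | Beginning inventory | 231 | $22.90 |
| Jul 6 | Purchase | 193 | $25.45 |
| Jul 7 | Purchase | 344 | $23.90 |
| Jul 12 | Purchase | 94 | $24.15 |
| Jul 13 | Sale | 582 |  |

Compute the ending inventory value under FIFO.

Jul 13, 582 sold [FIFO — oldest first]: 231 @ $22.90 + 193 @ $25.45 + 158 @ $23.90 = $13,977.95
Ending inventory: 186 @ $23.90 + 94 @ $24.15 = $6,715.50

Ending inventory = $6,715.50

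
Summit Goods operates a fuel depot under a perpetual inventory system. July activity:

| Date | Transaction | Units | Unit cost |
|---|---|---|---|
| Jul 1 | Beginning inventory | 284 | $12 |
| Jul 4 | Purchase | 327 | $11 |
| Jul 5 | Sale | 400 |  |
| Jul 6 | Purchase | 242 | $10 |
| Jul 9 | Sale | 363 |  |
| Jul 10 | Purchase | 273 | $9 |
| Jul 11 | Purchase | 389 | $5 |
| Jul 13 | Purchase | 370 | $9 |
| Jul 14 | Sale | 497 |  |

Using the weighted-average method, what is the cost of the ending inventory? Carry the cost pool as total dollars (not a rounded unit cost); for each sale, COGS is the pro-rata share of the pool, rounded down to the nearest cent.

Ending inventory = $4,842.59

After Jul 1: 284 on hand, pool $3,408.00 (≈ $12.0000 each)
After Jul 4: 611 on hand, pool $7,005.00 (≈ $11.4648 each)
Jul 5, sell 400: 400/611 × $7,005.00 → $4,585.92
After Jul 6: 453 on hand, pool $4,839.08 (≈ $10.6823 each)
Jul 9, sell 363: 363/453 × $4,839.08 → $3,877.67
After Jul 10: 363 on hand, pool $3,418.41 (≈ $9.4171 each)
After Jul 11: 752 on hand, pool $5,363.41 (≈ $7.1322 each)
After Jul 13: 1122 on hand, pool $8,693.41 (≈ $7.7481 each)
Jul 14, sell 497: 497/1122 × $8,693.41 → $3,850.82
Total COGS = $4,585.92 + $3,877.67 + $3,850.82 = $12,314.41
Ending inventory (cost pool remaining) = $4,842.59
Check: goods available $17,157.00 = COGS $12,314.41 + ending $4,842.59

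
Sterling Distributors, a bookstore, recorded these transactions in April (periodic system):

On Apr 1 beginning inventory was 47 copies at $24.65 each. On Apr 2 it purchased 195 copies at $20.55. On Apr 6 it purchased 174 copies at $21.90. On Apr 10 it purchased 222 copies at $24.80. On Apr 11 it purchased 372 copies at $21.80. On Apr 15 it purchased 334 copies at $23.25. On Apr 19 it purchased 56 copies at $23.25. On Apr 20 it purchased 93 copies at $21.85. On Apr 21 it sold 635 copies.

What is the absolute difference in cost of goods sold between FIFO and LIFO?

$5.55

FIFO COGS: 47 @ $24.65 + 195 @ $20.55 + 174 @ $21.90 + 219 @ $24.80 = $14,407.60
LIFO COGS: 93 @ $21.85 + 56 @ $23.25 + 334 @ $23.25 + 152 @ $21.80 = $14,413.15
Difference = |$14,407.60 − $14,413.15| = $5.55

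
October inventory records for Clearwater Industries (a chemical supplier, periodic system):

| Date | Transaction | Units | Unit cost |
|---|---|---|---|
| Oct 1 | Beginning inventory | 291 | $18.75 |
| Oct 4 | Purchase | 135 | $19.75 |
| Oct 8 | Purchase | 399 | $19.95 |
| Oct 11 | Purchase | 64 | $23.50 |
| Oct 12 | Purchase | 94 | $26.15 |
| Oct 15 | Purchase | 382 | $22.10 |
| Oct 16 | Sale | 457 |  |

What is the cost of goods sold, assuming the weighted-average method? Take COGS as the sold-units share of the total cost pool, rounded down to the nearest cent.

Oct 16, sell 457: 457/1365 × $28,486.85 → $9,537.35
Ending inventory (cost pool remaining) = $18,949.50
Check: goods available $28,486.85 = COGS $9,537.35 + ending $18,949.50

COGS = $9,537.35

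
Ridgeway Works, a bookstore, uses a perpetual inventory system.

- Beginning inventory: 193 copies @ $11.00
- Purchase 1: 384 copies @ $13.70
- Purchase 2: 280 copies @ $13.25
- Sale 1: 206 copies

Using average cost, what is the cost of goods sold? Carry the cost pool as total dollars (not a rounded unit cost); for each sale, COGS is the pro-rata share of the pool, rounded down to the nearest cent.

COGS = $2,666.65

After Beginning: 193 on hand, pool $2,123.00 (≈ $11.0000 each)
After Purchase 1: 577 on hand, pool $7,383.80 (≈ $12.7969 each)
After Purchase 2: 857 on hand, pool $11,093.80 (≈ $12.9449 each)
Sale 1, sell 206: 206/857 × $11,093.80 → $2,666.65
Ending inventory (cost pool remaining) = $8,427.15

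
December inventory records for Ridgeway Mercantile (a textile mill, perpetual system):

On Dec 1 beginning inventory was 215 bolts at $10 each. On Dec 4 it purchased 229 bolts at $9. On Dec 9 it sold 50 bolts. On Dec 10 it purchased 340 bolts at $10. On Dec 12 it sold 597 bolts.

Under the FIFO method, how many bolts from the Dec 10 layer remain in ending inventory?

Dec 9, 50 sold [FIFO — oldest first]: 50 @ $10 = $500
Dec 12, 597 sold [FIFO — oldest first]: 165 @ $10 + 229 @ $9 + 203 @ $10 = $5,741
Total COGS = $500 + $5,741 = $6,241
Ending inventory: 137 @ $10 = $1,370

137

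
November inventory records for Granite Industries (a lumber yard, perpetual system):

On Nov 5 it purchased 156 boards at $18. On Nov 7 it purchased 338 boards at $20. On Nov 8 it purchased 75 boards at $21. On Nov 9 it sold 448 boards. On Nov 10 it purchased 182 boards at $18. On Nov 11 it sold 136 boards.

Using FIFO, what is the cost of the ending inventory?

Nov 9, 448 sold [FIFO — oldest first]: 156 @ $18 + 292 @ $20 = $8,648
Nov 11, 136 sold [FIFO — oldest first]: 46 @ $20 + 75 @ $21 + 15 @ $18 = $2,765
Total COGS = $8,648 + $2,765 = $11,413
Ending inventory: 167 @ $18 = $3,006
Check: goods available $14,419 = COGS $11,413 + ending $3,006

Ending inventory = $3,006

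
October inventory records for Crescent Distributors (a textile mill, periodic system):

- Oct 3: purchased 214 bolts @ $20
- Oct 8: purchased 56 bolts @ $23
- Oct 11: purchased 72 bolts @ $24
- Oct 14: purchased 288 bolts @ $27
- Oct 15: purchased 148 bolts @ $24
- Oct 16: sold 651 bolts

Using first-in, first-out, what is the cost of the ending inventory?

Oct 16, 651 sold [FIFO — oldest first]: 214 @ $20 + 56 @ $23 + 72 @ $24 + 288 @ $27 + 21 @ $24 = $15,576
Ending inventory: 127 @ $24 = $3,048

Ending inventory = $3,048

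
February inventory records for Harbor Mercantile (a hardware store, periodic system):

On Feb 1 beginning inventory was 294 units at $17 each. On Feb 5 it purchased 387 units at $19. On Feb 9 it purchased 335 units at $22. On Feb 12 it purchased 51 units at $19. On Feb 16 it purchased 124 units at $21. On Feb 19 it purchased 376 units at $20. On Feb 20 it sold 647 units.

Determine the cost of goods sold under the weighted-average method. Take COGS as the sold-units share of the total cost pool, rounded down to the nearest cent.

Feb 20, sell 647: 647/1567 × $30,814.00 → $12,722.81
Ending inventory (cost pool remaining) = $18,091.19
Check: goods available $30,814.00 = COGS $12,722.81 + ending $18,091.19

COGS = $12,722.81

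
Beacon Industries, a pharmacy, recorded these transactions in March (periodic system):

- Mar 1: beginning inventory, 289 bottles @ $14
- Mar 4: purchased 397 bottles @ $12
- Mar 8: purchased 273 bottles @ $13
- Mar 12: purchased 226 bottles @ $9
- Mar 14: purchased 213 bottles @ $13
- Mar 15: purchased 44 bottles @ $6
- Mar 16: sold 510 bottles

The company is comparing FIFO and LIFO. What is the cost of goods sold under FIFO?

COGS = $6,698

FIFO COGS: 289 @ $14 + 221 @ $12 = $6,698
LIFO COGS: 44 @ $6 + 213 @ $13 + 226 @ $9 + 27 @ $13 = $5,418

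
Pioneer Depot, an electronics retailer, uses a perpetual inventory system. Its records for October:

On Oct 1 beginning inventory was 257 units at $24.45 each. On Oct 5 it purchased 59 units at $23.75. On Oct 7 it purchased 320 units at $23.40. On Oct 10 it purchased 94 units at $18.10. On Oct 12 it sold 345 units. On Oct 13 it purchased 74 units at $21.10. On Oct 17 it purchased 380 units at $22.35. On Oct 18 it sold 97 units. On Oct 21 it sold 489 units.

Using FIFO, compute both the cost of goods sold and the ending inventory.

Oct 12, 345 sold [FIFO — oldest first]: 257 @ $24.45 + 59 @ $23.75 + 29 @ $23.40 = $8,363.50
Oct 18, 97 sold [FIFO — oldest first]: 97 @ $23.40 = $2,269.80
Oct 21, 489 sold [FIFO — oldest first]: 194 @ $23.40 + 94 @ $18.10 + 74 @ $21.10 + 127 @ $22.35 = $10,640.85
Total COGS = $8,363.50 + $2,269.80 + $10,640.85 = $21,274.15
Ending inventory: 253 @ $22.35 = $5,654.55

COGS = $21,274.15; ending inventory = $5,654.55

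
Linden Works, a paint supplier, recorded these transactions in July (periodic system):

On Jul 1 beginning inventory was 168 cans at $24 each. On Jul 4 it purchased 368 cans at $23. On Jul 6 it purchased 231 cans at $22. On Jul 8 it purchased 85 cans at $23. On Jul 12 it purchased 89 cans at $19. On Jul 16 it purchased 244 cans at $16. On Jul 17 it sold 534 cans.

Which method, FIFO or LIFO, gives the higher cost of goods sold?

FIFO COGS: 168 @ $24 + 366 @ $23 = $12,450
LIFO COGS: 244 @ $16 + 89 @ $19 + 85 @ $23 + 116 @ $22 = $10,102

FIFO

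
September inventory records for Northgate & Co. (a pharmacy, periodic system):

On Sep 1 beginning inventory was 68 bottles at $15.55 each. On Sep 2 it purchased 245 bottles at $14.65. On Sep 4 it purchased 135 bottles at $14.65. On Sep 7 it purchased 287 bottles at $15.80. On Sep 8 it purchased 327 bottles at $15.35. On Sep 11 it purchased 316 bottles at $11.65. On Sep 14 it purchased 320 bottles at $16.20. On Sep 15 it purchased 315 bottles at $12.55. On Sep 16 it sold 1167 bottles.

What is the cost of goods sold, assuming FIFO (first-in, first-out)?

COGS = $17,401.70

Sep 16, 1167 sold [FIFO — oldest first]: 68 @ $15.55 + 245 @ $14.65 + 135 @ $14.65 + 287 @ $15.80 + 327 @ $15.35 + 105 @ $11.65 = $17,401.70
Ending inventory: 211 @ $11.65 + 320 @ $16.20 + 315 @ $12.55 = $11,595.40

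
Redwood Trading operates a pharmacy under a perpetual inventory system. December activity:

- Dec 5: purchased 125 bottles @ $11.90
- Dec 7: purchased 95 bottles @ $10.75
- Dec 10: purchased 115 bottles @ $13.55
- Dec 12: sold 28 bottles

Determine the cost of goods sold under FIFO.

COGS = $333.20

Dec 12, 28 sold [FIFO — oldest first]: 28 @ $11.90 = $333.20
Ending inventory: 97 @ $11.90 + 95 @ $10.75 + 115 @ $13.55 = $3,733.80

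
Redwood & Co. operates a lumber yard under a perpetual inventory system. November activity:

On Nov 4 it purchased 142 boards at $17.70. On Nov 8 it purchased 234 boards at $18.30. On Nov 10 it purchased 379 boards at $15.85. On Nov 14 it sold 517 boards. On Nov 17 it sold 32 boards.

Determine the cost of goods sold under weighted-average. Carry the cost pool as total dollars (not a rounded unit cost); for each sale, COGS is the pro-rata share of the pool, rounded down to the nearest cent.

COGS = $9,309.54

After Nov 4: 142 on hand, pool $2,513.40 (≈ $17.7000 each)
After Nov 8: 376 on hand, pool $6,795.60 (≈ $18.0734 each)
After Nov 10: 755 on hand, pool $12,802.75 (≈ $16.9573 each)
Nov 14, sell 517: 517/755 × $12,802.75 → $8,766.91
Nov 17, sell 32: 32/238 × $4,035.84 → $542.63
Total COGS = $8,766.91 + $542.63 = $9,309.54
Ending inventory (cost pool remaining) = $3,493.21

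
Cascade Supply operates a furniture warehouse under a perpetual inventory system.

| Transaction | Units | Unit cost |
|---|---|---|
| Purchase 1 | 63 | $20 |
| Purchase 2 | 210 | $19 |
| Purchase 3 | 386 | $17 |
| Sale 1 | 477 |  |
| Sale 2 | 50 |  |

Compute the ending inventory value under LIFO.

Sale 1 (477) [LIFO — newest first]: 386 @ $17 + 91 @ $19 = $8,291
Sale 2 (50) [LIFO — newest first]: 50 @ $19 = $950
Total COGS = $8,291 + $950 = $9,241
Ending inventory: 63 @ $20 + 69 @ $19 = $2,571
Check: goods available $11,812 = COGS $9,241 + ending $2,571

Ending inventory = $2,571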